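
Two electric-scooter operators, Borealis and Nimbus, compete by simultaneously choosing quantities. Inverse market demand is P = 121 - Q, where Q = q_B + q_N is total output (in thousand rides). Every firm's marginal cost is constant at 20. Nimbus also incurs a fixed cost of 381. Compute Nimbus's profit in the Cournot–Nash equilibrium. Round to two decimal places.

A representative firm's profit is π_i = q_i(121 - Q) - 20q_i.
Setting ∂π_i/∂q_i = 0 with rivals' quantities fixed: 101 - 2q_i - q_j = 0.
With identical firms every q_j equals q_i, so q_j = q_i and 101 = 3q_i, giving q_i = 101/3.
Price P = 121 - 202/3 = 161/3.
Nimbus's profit: (161/3 - 20)·(101/3) - 381 = 752.4444.

752.44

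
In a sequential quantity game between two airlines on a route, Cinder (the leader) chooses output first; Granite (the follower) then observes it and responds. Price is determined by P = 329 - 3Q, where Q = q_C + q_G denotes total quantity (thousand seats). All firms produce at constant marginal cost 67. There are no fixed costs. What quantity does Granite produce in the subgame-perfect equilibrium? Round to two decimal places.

The follower Granite best-responds to any q_C: π_G = (329 - 3Q)q_G - 67q_G.
Setting the follower's marginal profit to zero, 262 - 3q_C - 6q_G = 0, i.e. q_G = (262 - 3q_C)/6.
Cinder substitutes q_G(q_C) into its own profit: π_C = q_C(329 - 3q_C - (262 - 3q_C)/2) - 67q_C = (198 - (3/2)q_C)q_C - 67q_C.
The leader's first-order condition 131 - 3q_C = 0 yields q_C = 131/3.
Then q_G = (262 - 3·(131/3))/6 = 131/6.

21.83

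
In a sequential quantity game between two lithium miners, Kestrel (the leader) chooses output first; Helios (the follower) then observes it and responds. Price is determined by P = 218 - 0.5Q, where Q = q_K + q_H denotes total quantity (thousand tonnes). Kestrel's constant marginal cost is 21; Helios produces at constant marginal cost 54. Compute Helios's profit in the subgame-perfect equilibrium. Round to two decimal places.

1200.50

Solve by backward induction. Given q_K, the follower Helios maximises π_H = (218 - (1/2)q_K - (1/2)q_H)q_H - 54q_H.
Setting the follower's marginal profit to zero, 164 - (1/2)q_K - q_H = 0, i.e. q_H = (164 - (1/2)q_K).
The leader anticipates this reaction. Substituting into P = 218 - 0.5Q gives P = 136 - (1/4)q_K, so π_K = (136 - (1/4)q_K)q_K - 21q_K.
Leader FOC: 115 - (1/2)q_K = 0, so q_K = 230.
Then q_H = (164 - (1/2)·230) = 49.
Price P = 218 - (1/2)·279 = 157/2.
Helios's profit: (157/2 - 54)·49 = 1200.5000.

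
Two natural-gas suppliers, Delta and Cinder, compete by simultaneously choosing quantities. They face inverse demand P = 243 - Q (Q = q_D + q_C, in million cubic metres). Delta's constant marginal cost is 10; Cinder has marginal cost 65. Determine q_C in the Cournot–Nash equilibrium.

Delta's profit: π_D = (243 - Q)q_D - (10q_D). Setting ∂π_D/∂q_D = 0: 233 - 2q_D - (q_C) = 0.
Cinder's first-order condition: 178 - 2q_C - (q_D) = 0.
Best responses: q_D = (233 - q_C)/2, q_C = (178 - q_D)/2.
Substituting one into the other gives q_D = 96 and q_C = 41.

41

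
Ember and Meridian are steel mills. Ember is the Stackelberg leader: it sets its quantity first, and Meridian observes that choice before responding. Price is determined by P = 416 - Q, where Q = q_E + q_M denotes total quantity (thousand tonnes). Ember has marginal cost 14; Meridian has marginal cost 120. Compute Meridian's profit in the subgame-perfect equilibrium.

The follower Meridian best-responds to any q_E: π_M = (416 - Q)q_M - 120q_M.
Setting the follower's marginal profit to zero, 296 - q_E - 2q_M = 0, i.e. q_M = (296 - q_E)/2.
The leader anticipates this reaction. Substituting into P = 416 - Q gives P = 268 - (1/2)q_E, so π_E = (268 - (1/2)q_E)q_E - 14q_E.
Leader FOC: 254 - q_E = 0, so q_E = 254.
Then q_M = (296 - 254)/2 = 21.
Price P = 416 - 275 = 141.
Meridian's profit: (141 - 120)·21 = 441.

441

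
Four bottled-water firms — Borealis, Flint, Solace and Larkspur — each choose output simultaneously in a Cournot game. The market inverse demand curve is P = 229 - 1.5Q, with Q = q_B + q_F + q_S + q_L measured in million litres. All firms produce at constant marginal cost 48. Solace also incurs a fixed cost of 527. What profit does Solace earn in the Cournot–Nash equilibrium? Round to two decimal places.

A representative firm's profit is π_i = q_i(229 - 1.5Q) - 48q_i.
First-order condition (treating rivals' output as given): 181 - 3q_i - (3/2)·Σ_{j≠i} q_j = 0.
By symmetry each firm produces the same amount; substituting Σ_{j≠i} q_j = 3q_i yields q_i = 181/(15/2) = 362/15.
Price P = 229 - (3/2)·(1448/15) = 421/5.
Solace's profit: (421/5 - 48)·(362/15) - 527 = 346.6267.

346.63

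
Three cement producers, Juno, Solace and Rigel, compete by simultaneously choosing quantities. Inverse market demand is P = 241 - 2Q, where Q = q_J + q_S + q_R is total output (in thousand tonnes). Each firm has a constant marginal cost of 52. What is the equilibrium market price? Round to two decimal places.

Each firm earns π_i = (241 - 2Q)q_i - 52q_i.
Setting ∂π_i/∂q_i = 0 with rivals' quantities fixed: 189 - 4q_i - 2·Σ_{j≠i} q_j = 0.
With identical firms every q_j equals q_i, so Σ_{j≠i} q_j = 2q_i and 189 = 8q_i, giving q_i = 189/8.
Total output Q = 567/8, so price P = 241 - 2·(567/8) = 397/4.

99.25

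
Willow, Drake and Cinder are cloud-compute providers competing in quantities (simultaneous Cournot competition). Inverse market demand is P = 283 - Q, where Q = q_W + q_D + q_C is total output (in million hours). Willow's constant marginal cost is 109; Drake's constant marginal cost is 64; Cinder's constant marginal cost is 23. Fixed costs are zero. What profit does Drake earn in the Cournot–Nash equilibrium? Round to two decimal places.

3108.06

Willow's profit: π_W = (283 - Q)q_W - (109q_W). Setting ∂π_W/∂q_W = 0: 174 - 2q_W - (q_D + q_C) = 0.
Drake's first-order condition: 219 - 2q_D - (q_W + q_C) = 0.
Cinder's profit: π_C = (283 - Q)q_C - (23q_C). Setting ∂π_C/∂q_C = 0: 260 - 2q_C - (q_W + q_D) = 0.
Adding the 3 first-order conditions: 653 − 4Q = 0, so Q = 653/4.
Back-substituting: q_W = (174 − 653/4) = 43/4, q_D = (219 − 653/4) = 223/4, q_C = (260 − 653/4) = 387/4.
Price P = 283 - 653/4 = 479/4.
Drake's profit: (479/4 - 64)·(223/4) = 3108.0625.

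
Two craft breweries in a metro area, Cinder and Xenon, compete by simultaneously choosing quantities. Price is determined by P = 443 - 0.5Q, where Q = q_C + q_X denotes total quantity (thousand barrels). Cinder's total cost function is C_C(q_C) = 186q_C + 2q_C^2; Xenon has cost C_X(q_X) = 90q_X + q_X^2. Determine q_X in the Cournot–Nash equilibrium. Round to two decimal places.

110.95

Cinder's profit: π_C = (443 - 0.5Q)q_C - (186q_C + 2q_C²). Setting ∂π_C/∂q_C = 0: 257 - 5q_C - (1/2)(q_X) = 0.
Xenon's profit: π_X = (443 - 0.5Q)q_X - (90q_X + q_X²). Setting ∂π_X/∂q_X = 0: 353 - 3q_X - (1/2)(q_C) = 0.
So q_C = (257 - (1/2)q_X)/5 and q_X = (353 - (1/2)q_C)/3.
Solving the pair: q_C = 40.3051, q_X = 110.9492.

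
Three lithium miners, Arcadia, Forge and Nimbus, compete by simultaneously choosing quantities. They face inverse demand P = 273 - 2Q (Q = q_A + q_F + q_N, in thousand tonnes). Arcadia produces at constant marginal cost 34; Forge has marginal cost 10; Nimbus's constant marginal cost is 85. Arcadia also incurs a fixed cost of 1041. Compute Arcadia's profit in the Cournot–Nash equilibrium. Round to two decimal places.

1170.13

Arcadia's profit: π_A = (273 - 2Q)q_A - (34q_A). Setting ∂π_A/∂q_A = 0: 239 - 4q_A - 2(q_F + q_N) = 0.
Forge's profit: π_F = (273 - 2Q)q_F - (10q_F). Setting ∂π_F/∂q_F = 0: 263 - 4q_F - 2(q_A + q_N) = 0.
Nimbus's first-order condition: 188 - 4q_N - 2(q_A + q_F) = 0.
Summing all 3 equations gives 690 − 8Q = 0, hence Q = 345/4.
Back-substituting: q_A = (239 − 345/2)/2 = 133/4, q_F = (263 − 345/2)/2 = 181/4, q_N = (188 − 345/2)/2 = 31/4.
Price P = 273 - 2·(345/4) = 201/2.
Arcadia's profit: (201/2 - 34)·(133/4) - 1041 = 1170.1250.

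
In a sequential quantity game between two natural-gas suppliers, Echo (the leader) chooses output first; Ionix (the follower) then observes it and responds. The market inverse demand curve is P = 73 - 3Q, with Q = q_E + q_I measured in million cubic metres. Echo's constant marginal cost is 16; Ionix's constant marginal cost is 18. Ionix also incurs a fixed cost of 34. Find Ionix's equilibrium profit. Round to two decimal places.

The follower Ionix best-responds to any q_E: π_I = (73 - 3Q)q_I - 18q_I.
Follower FOC: 55 - 3q_E - 6q_I = 0, so q_I(q_E) = (55 - 3q_E)/6.
Echo substitutes q_I(q_E) into its own profit: π_E = q_E(73 - 3q_E - (55 - 3q_E)/2) - 16q_E = (91/2 - (3/2)q_E)q_E - 16q_E.
Maximising: ∂π_E/∂q_E = 59/2 - 3q_E = 0, giving q_E = 59/6.
Then q_I = (55 - 3·(59/6))/6 = 17/4.
Price P = 73 - 3·(169/12) = 123/4.
Ionix's profit: (123/4 - 18)·(17/4) - 34 = 323/16.

20.19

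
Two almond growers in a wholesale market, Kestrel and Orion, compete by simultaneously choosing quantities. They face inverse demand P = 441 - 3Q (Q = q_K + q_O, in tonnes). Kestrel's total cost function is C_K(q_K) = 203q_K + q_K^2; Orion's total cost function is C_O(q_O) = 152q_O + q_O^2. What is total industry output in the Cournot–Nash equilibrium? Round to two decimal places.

Kestrel's profit: π_K = (441 - 3Q)q_K - (203q_K + q_K²). Setting ∂π_K/∂q_K = 0: 238 - 8q_K - 3(q_O) = 0.
Orion's profit: π_O = (441 - 3Q)q_O - (152q_O + q_O²). Setting ∂π_O/∂q_O = 0: 289 - 8q_O - 3(q_K) = 0.
So q_K = (238 - 3q_O)/8 and q_O = (289 - 3q_K)/8.
Substituting one into the other gives q_K = 1037/55 and q_O = 1598/55.
Total output Q = 1037/55 + 1598/55 = 527/11.

47.91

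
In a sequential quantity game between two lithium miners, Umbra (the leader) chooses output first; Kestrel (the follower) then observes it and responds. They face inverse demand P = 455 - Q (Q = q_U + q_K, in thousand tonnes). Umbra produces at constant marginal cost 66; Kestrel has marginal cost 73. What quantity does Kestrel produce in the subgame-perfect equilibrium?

92

The follower Kestrel best-responds to any q_U: π_K = (455 - Q)q_K - 73q_K.
∂π_K/∂q_K = 382 - q_U - 2q_K = 0 gives the reaction function q_K = (382 - q_U)/2.
Umbra substitutes q_K(q_U) into its own profit: π_U = q_U(455 - q_U - (382 - q_U)/2) - 66q_U = (264 - (1/2)q_U)q_U - 66q_U.
Maximising: ∂π_U/∂q_U = 198 - q_U = 0, giving q_U = 198.
Then q_K = (382 - 198)/2 = 92.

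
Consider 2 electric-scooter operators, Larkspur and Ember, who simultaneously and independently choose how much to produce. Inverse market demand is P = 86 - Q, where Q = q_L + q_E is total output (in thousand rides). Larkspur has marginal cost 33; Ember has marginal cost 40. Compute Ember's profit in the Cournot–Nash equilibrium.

Larkspur's profit: π_L = (86 - Q)q_L - (33q_L). Setting ∂π_L/∂q_L = 0: 53 - 2q_L - (q_E) = 0.
Ember's profit: π_E = (86 - Q)q_E - (40q_E). Setting ∂π_E/∂q_E = 0: 46 - 2q_E - (q_L) = 0.
Rearranging gives the reaction functions q_L = (53 - q_E)/2 and q_E = (46 - q_L)/2.
Solving the pair: q_L = 20, q_E = 13.
Price P = 86 - 33 = 53.
Ember's profit: (53 - 40)·13 = 169.

169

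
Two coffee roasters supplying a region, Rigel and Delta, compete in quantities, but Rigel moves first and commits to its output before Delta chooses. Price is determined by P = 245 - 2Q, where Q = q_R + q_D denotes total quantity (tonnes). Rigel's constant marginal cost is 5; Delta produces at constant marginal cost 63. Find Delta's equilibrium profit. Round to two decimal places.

136.13

Solve by backward induction. Given q_R, the follower Delta maximises π_D = (245 - 2q_R - 2q_D)q_D - 63q_D.
Setting the follower's marginal profit to zero, 182 - 2q_R - 4q_D = 0, i.e. q_D = (182 - 2q_R)/4.
Rigel substitutes q_D(q_R) into its own profit: π_R = q_R(245 - 2q_R - (182 - 2q_R)/2) - 5q_R = (154 - q_R)q_R - 5q_R.
The leader's first-order condition 149 - 2q_R = 0 yields q_R = 149/2.
Then q_D = (182 - 2·(149/2))/4 = 33/4.
Price P = 245 - 2·(331/4) = 159/2.
Delta's profit: (159/2 - 63)·(33/4) = 1089/8.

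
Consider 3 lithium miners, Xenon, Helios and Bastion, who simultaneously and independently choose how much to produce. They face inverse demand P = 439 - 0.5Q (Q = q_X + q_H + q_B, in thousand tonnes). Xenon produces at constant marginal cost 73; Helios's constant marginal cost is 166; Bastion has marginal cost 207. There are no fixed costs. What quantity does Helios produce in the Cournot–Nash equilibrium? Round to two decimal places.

Xenon's profit: π_X = (439 - 0.5Q)q_X - (73q_X). Setting ∂π_X/∂q_X = 0: 366 - q_X - (1/2)(q_H + q_B) = 0.
Helios's profit: π_H = (439 - 0.5Q)q_H - (166q_H). Setting ∂π_H/∂q_H = 0: 273 - q_H - (1/2)(q_X + q_B) = 0.
Bastion's profit: π_B = (439 - 0.5Q)q_B - (207q_B). Setting ∂π_B/∂q_B = 0: 232 - q_B - (1/2)(q_X + q_H) = 0.
Adding the 3 conditions: 871 − Q − Q = 0, i.e. Q = 871/2.
Back-substituting: q_X = (366 − 871/4)/(1/2) = 593/2, q_H = (273 − 871/4)/(1/2) = 221/2, q_B = (232 − 871/4)/(1/2) = 57/2.

110.50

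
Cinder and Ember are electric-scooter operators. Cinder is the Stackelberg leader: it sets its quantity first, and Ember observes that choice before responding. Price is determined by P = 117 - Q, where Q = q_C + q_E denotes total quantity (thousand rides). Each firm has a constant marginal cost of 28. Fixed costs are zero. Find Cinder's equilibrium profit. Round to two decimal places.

990.13

The follower Ember best-responds to any q_C: π_E = (117 - Q)q_E - 28q_E.
Follower FOC: 89 - q_C - 2q_E = 0, so q_E(q_C) = (89 - q_C)/2.
The leader anticipates this reaction. Substituting into P = 117 - Q gives P = 145/2 - (1/2)q_C, so π_C = (145/2 - (1/2)q_C)q_C - 28q_C.
Maximising: ∂π_C/∂q_C = 89/2 - q_C = 0, giving q_C = 89/2.
Then q_E = (89 - 89/2)/2 = 89/4.
Price P = 117 - 267/4 = 201/4.
Cinder's profit: (201/4 - 28)·(89/2) = 990.1250.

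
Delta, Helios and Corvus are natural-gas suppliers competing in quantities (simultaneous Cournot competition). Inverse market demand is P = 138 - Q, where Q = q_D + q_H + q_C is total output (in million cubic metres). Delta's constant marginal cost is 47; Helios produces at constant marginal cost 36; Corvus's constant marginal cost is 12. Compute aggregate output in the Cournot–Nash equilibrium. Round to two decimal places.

79.75

Delta's profit: π_D = (138 - Q)q_D - (47q_D). Setting ∂π_D/∂q_D = 0: 91 - 2q_D - (q_H + q_C) = 0.
Helios's profit: π_H = (138 - Q)q_H - (36q_H). Setting ∂π_H/∂q_H = 0: 102 - 2q_H - (q_D + q_C) = 0.
Corvus's profit: π_C = (138 - Q)q_C - (12q_C). Setting ∂π_C/∂q_C = 0: 126 - 2q_C - (q_D + q_H) = 0.
Adding the 3 conditions: 319 − 2Q − 2Q = 0, i.e. Q = 319/4.
Back-substituting: q_D = (91 − 319/4) = 45/4, q_H = (102 − 319/4) = 89/4, q_C = (126 − 319/4) = 185/4.
Total output Q = 45/4 + 89/4 + 185/4 = 319/4.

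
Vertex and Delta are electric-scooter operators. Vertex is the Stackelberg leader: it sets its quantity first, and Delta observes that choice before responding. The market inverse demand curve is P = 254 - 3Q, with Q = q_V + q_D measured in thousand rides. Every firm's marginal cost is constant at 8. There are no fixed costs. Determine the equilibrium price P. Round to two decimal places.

69.50

Solve by backward induction. Given q_V, the follower Delta maximises π_D = (254 - 3q_V - 3q_D)q_D - 8q_D.
Setting the follower's marginal profit to zero, 246 - 3q_V - 6q_D = 0, i.e. q_D = (246 - 3q_V)/6.
The leader anticipates this reaction. Substituting into P = 254 - 3Q gives P = 131 - (3/2)q_V, so π_V = (131 - (3/2)q_V)q_V - 8q_V.
Leader FOC: 123 - 3q_V = 0, so q_V = 41.
Then q_D = (246 - 3·41)/6 = 41/2.
Total output Q = 123/2, so price P = 254 - 3·(123/2) = 139/2.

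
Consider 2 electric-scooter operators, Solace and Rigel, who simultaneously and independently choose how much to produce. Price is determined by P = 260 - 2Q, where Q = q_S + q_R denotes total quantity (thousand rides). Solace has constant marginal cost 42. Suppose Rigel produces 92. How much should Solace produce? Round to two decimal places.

8.50

With the rival's output fixed at 92, Solace's profit is π_S = (260 - 2·92 - 2q_S)q_S - (42q_S) = (76 - 2q_S)q_S - (42q_S).
∂π_S/∂q_S = 34 - 4q_S = 0, so q_S = 17/2.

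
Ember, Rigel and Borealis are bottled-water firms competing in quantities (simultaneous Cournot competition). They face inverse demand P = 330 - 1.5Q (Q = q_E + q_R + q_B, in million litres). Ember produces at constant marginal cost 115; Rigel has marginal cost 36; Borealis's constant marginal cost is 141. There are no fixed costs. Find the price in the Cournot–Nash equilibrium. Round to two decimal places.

Ember's profit: π_E = (330 - 1.5Q)q_E - (115q_E). Setting ∂π_E/∂q_E = 0: 215 - 3q_E - (3/2)(q_R + q_B) = 0.
Rigel's first-order condition: 294 - 3q_R - (3/2)(q_E + q_B) = 0.
Borealis's profit: π_B = (330 - 1.5Q)q_B - (141q_B). Setting ∂π_B/∂q_B = 0: 189 - 3q_B - (3/2)(q_E + q_R) = 0.
Summing all 3 equations gives 698 − 6Q = 0, hence Q = 349/3.
Back-substituting: q_E = (215 − 349/2)/(3/2) = 27, q_R = (294 − 349/2)/(3/2) = 239/3, q_B = (189 − 349/2)/(3/2) = 29/3.
Total output Q = 349/3, so price P = 330 - (3/2)·(349/3) = 311/2.

155.50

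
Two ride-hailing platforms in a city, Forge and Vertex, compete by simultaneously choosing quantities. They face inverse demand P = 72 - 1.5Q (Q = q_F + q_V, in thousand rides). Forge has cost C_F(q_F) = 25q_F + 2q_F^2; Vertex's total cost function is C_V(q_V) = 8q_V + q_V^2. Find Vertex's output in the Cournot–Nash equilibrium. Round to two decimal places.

Forge's profit: π_F = (72 - 1.5Q)q_F - (25q_F + 2q_F²). Setting ∂π_F/∂q_F = 0: 47 - 7q_F - (3/2)(q_V) = 0.
Vertex's first-order condition: 64 - 5q_V - (3/2)(q_F) = 0.
Rearranging gives the reaction functions q_F = (47 - (3/2)q_V)/7 and q_V = (64 - (3/2)q_F)/5.
Substituting one into the other gives q_F = 556/131 and q_V = 1510/131.

11.53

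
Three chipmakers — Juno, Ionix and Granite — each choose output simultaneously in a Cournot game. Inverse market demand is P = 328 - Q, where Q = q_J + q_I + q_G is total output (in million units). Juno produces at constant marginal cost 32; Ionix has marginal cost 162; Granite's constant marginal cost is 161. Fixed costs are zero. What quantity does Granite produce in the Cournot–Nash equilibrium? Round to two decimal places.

9.75

Juno's profit: π_J = (328 - Q)q_J - (32q_J). Setting ∂π_J/∂q_J = 0: 296 - 2q_J - (q_I + q_G) = 0.
Ionix's profit: π_I = (328 - Q)q_I - (162q_I). Setting ∂π_I/∂q_I = 0: 166 - 2q_I - (q_J + q_G) = 0.
Granite's first-order condition: 167 - 2q_G - (q_J + q_I) = 0.
Adding the 3 conditions: 629 − 2Q − 2Q = 0, i.e. Q = 629/4.
Back-substituting: q_J = (296 − 629/4) = 555/4, q_I = (166 − 629/4) = 35/4, q_G = (167 − 629/4) = 39/4.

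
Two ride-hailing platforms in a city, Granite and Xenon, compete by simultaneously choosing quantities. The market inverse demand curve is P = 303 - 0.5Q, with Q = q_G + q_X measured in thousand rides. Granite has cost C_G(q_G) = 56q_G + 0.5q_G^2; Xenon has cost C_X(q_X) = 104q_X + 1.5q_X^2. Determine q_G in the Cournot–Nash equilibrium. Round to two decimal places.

Granite's profit: π_G = (303 - 0.5Q)q_G - (56q_G + (1/2)q_G²). Setting ∂π_G/∂q_G = 0: 247 - 2q_G - (1/2)(q_X) = 0.
Xenon's first-order condition: 199 - 4q_X - (1/2)(q_G) = 0.
Rearranging gives the reaction functions q_G = (247 - (1/2)q_X)/2 and q_X = (199 - (1/2)q_G)/4.
Solving the pair: q_G = 114.6452, q_X = 1098/31.

114.65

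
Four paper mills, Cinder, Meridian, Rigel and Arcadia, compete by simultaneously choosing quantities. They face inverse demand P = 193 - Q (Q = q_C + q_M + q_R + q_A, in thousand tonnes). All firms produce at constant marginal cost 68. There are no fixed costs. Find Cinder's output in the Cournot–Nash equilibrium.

A representative firm's profit is π_i = q_i(193 - Q) - 68q_i.
Setting ∂π_i/∂q_i = 0 with rivals' quantities fixed: 125 - 2q_i - Σ_{j≠i} q_j = 0.
With identical firms every q_j equals q_i, so Σ_{j≠i} q_j = 3q_i and 125 = 5q_i, giving q_i = 25.

25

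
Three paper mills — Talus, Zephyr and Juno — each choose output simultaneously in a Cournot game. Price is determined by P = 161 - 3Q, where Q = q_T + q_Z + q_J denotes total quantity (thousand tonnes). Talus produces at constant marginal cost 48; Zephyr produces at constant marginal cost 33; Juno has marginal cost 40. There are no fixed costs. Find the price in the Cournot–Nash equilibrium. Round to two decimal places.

Talus's profit: π_T = (161 - 3Q)q_T - (48q_T). Setting ∂π_T/∂q_T = 0: 113 - 6q_T - 3(q_Z + q_J) = 0.
Zephyr's first-order condition: 128 - 6q_Z - 3(q_T + q_J) = 0.
Juno's first-order condition: 121 - 6q_J - 3(q_T + q_Z) = 0.
Adding the 3 first-order conditions: 362 − 12Q = 0, so Q = 181/6.
Back-substituting: q_T = (113 − 181/2)/3 = 15/2, q_Z = (128 − 181/2)/3 = 25/2, q_J = (121 − 181/2)/3 = 61/6.
Total output Q = 181/6, so price P = 161 - 3·(181/6) = 141/2.

70.50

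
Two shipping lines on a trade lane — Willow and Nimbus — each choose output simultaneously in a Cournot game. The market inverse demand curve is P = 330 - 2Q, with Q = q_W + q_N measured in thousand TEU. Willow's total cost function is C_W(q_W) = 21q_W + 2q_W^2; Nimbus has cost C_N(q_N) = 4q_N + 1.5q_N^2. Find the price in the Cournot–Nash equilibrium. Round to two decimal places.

195.35

Willow's profit: π_W = (330 - 2Q)q_W - (21q_W + 2q_W²). Setting ∂π_W/∂q_W = 0: 309 - 8q_W - 2(q_N) = 0.
Nimbus's profit: π_N = (330 - 2Q)q_N - (4q_N + (3/2)q_N²). Setting ∂π_N/∂q_N = 0: 326 - 7q_N - 2(q_W) = 0.
So q_W = (309 - 2q_N)/8 and q_N = (326 - 2q_W)/7.
Substituting one into the other gives q_W = 1511/52 and q_N = 995/26.
Total output Q = 67.3269, so price P = 330 - 2·67.3269 = 195.3462.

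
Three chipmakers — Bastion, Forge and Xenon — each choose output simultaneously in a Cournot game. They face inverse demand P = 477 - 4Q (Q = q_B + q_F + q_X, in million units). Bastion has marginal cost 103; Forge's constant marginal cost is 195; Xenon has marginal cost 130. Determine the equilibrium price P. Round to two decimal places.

Bastion's profit: π_B = (477 - 4Q)q_B - (103q_B). Setting ∂π_B/∂q_B = 0: 374 - 8q_B - 4(q_F + q_X) = 0.
Forge's first-order condition: 282 - 8q_F - 4(q_B + q_X) = 0.
Xenon's profit: π_X = (477 - 4Q)q_X - (130q_X). Setting ∂π_X/∂q_X = 0: 347 - 8q_X - 4(q_B + q_F) = 0.
Adding the 3 first-order conditions: 1003 − 16Q = 0, so Q = 1003/16.
Back-substituting: q_B = (374 − 1003/4)/4 = 493/16, q_F = (282 − 1003/4)/4 = 125/16, q_X = (347 − 1003/4)/4 = 385/16.
Total output Q = 1003/16, so price P = 477 - 4·(1003/16) = 905/4.

226.25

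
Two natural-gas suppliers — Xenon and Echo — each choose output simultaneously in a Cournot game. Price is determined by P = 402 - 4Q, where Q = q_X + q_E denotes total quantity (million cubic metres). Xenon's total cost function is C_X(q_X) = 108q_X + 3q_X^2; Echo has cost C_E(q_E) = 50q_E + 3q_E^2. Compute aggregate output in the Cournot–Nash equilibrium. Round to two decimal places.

35.89

Xenon's profit: π_X = (402 - 4Q)q_X - (108q_X + 3q_X²). Setting ∂π_X/∂q_X = 0: 294 - 14q_X - 4(q_E) = 0.
Echo's profit: π_E = (402 - 4Q)q_E - (50q_E + 3q_E²). Setting ∂π_E/∂q_E = 0: 352 - 14q_E - 4(q_X) = 0.
Best responses: q_X = (294 - 4q_E)/14, q_E = (352 - 4q_X)/14.
Substituting one into the other gives q_X = 677/45 and q_E = 938/45.
Total output Q = 677/45 + 938/45 = 323/9.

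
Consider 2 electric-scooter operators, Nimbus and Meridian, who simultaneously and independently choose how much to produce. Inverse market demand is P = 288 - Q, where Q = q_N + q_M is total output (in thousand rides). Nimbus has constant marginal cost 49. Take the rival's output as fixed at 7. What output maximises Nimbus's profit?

With the rival's output fixed at 7, Nimbus's profit is π_N = (288 - 7 - q_N)q_N - (49q_N) = (281 - q_N)q_N - (49q_N).
∂π_N/∂q_N = 232 - 2q_N = 0, so q_N = 116.

116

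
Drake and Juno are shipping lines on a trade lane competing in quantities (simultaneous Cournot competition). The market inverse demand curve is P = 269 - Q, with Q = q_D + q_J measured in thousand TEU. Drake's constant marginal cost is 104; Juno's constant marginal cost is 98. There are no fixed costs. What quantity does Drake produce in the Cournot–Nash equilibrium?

53

Drake's profit: π_D = (269 - Q)q_D - (104q_D). Setting ∂π_D/∂q_D = 0: 165 - 2q_D - (q_J) = 0.
Juno's first-order condition: 171 - 2q_J - (q_D) = 0.
Rearranging gives the reaction functions q_D = (165 - q_J)/2 and q_J = (171 - q_D)/2.
Solving the pair: q_D = 53, q_J = 59.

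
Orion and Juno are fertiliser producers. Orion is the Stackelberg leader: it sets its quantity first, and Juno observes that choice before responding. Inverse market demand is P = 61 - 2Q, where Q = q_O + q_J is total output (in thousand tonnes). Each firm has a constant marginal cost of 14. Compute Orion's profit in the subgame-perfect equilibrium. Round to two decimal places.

The follower Juno best-responds to any q_O: π_J = (61 - 2Q)q_J - 14q_J.
∂π_J/∂q_J = 47 - 2q_O - 4q_J = 0 gives the reaction function q_J = (47 - 2q_O)/4.
Orion substitutes q_J(q_O) into its own profit: π_O = q_O(61 - 2q_O - (47 - 2q_O)/2) - 14q_O = (75/2 - q_O)q_O - 14q_O.
Leader FOC: 47/2 - 2q_O = 0, so q_O = 47/4.
Then q_J = (47 - 2·(47/4))/4 = 47/8.
Price P = 61 - 2·(141/8) = 103/4.
Orion's profit: (103/4 - 14)·(47/4) = 138.0625.

138.06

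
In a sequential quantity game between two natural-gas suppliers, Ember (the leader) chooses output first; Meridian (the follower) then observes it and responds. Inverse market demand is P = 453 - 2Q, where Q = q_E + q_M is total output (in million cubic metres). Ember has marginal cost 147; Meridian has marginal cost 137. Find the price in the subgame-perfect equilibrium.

221

The follower Meridian best-responds to any q_E: π_M = (453 - 2Q)q_M - 137q_M.
Follower FOC: 316 - 2q_E - 4q_M = 0, so q_M(q_E) = (316 - 2q_E)/4.
The leader anticipates this reaction. Substituting into P = 453 - 2Q gives P = 295 - q_E, so π_E = (295 - q_E)q_E - 147q_E.
Leader FOC: 148 - 2q_E = 0, so q_E = 74.
Then q_M = (316 - 2·74)/4 = 42.
Total output Q = 116, so price P = 453 - 2·116 = 221.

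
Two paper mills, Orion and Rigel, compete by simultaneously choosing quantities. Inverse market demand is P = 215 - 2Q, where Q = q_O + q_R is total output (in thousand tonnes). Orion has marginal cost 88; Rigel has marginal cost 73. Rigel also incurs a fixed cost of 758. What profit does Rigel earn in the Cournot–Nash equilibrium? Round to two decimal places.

611.39

Orion's profit: π_O = (215 - 2Q)q_O - (88q_O). Setting ∂π_O/∂q_O = 0: 127 - 4q_O - 2(q_R) = 0.
Rigel's profit: π_R = (215 - 2Q)q_R - (73q_R). Setting ∂π_R/∂q_R = 0: 142 - 4q_R - 2(q_O) = 0.
So q_O = (127 - 2q_R)/4 and q_R = (142 - 2q_O)/4.
Substituting one into the other gives q_O = 56/3 and q_R = 157/6.
Price P = 215 - 2·(269/6) = 376/3.
Rigel's profit: (376/3 - 73)·(157/6) - 758 = 611.3889.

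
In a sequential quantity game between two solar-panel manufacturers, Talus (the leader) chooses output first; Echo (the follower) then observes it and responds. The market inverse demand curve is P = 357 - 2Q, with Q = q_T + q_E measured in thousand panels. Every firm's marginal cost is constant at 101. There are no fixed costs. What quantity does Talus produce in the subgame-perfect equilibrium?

Solve by backward induction. Given q_T, the follower Echo maximises π_E = (357 - 2q_T - 2q_E)q_E - 101q_E.
∂π_E/∂q_E = 256 - 2q_T - 4q_E = 0 gives the reaction function q_E = (256 - 2q_T)/4.
Talus substitutes q_E(q_T) into its own profit: π_T = q_T(357 - 2q_T - (256 - 2q_T)/2) - 101q_T = (229 - q_T)q_T - 101q_T.
Leader FOC: 128 - 2q_T = 0, so q_T = 64.
Then q_E = (256 - 2·64)/4 = 32.

64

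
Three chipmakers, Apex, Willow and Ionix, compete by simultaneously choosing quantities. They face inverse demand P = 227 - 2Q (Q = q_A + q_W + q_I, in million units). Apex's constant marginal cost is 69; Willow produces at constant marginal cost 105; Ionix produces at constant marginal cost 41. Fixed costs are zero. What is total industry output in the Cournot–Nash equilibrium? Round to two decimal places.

58.25

Apex's profit: π_A = (227 - 2Q)q_A - (69q_A). Setting ∂π_A/∂q_A = 0: 158 - 4q_A - 2(q_W + q_I) = 0.
Willow's profit: π_W = (227 - 2Q)q_W - (105q_W). Setting ∂π_W/∂q_W = 0: 122 - 4q_W - 2(q_A + q_I) = 0.
Ionix's first-order condition: 186 - 4q_I - 2(q_A + q_W) = 0.
Summing all 3 equations gives 466 − 8Q = 0, hence Q = 233/4.
Back-substituting: q_A = (158 − 233/2)/2 = 83/4, q_W = (122 − 233/2)/2 = 11/4, q_I = (186 − 233/2)/2 = 139/4.
Total output Q = 83/4 + 11/4 + 139/4 = 233/4.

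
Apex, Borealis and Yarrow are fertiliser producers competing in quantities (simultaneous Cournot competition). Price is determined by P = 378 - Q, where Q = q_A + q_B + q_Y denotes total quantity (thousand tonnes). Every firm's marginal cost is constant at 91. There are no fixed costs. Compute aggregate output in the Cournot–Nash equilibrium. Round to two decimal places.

Each firm earns π_i = (378 - Q)q_i - 91q_i.
Setting ∂π_i/∂q_i = 0 with rivals' quantities fixed: 287 - 2q_i - Σ_{j≠i} q_j = 0.
By symmetry each firm produces the same amount; substituting Σ_{j≠i} q_j = 2q_i yields q_i = 287/4.
Total output Q = 287/4 + 287/4 + 287/4 = 861/4.

215.25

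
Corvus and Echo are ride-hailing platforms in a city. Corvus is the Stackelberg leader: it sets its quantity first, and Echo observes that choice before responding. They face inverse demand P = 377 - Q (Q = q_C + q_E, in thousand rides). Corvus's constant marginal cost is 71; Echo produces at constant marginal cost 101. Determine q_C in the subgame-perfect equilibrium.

The follower Echo best-responds to any q_C: π_E = (377 - Q)q_E - 101q_E.
Setting the follower's marginal profit to zero, 276 - q_C - 2q_E = 0, i.e. q_E = (276 - q_C)/2.
Corvus substitutes q_E(q_C) into its own profit: π_C = q_C(377 - q_C - (276 - q_C)/2) - 71q_C = (239 - (1/2)q_C)q_C - 71q_C.
Leader FOC: 168 - q_C = 0, so q_C = 168.
Then q_E = (276 - 168)/2 = 54.

168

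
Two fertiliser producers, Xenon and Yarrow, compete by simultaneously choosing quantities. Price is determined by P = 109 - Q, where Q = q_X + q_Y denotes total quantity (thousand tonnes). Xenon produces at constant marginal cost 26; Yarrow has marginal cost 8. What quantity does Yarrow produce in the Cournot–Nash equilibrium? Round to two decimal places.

39.67

Xenon's profit: π_X = (109 - Q)q_X - (26q_X). Setting ∂π_X/∂q_X = 0: 83 - 2q_X - (q_Y) = 0.
Yarrow's profit: π_Y = (109 - Q)q_Y - (8q_Y). Setting ∂π_Y/∂q_Y = 0: 101 - 2q_Y - (q_X) = 0.
Rearranging gives the reaction functions q_X = (83 - q_Y)/2 and q_Y = (101 - q_X)/2.
Substituting one into the other gives q_X = 65/3 and q_Y = 119/3.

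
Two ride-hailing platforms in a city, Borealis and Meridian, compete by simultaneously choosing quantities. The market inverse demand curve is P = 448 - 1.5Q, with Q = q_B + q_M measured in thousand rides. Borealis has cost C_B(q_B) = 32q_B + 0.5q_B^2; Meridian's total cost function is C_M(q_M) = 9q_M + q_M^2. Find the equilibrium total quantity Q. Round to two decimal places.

143.86

Borealis's profit: π_B = (448 - 1.5Q)q_B - (32q_B + (1/2)q_B²). Setting ∂π_B/∂q_B = 0: 416 - 4q_B - (3/2)(q_M) = 0.
Meridian's first-order condition: 439 - 5q_M - (3/2)(q_B) = 0.
So q_B = (416 - (3/2)q_M)/4 and q_M = (439 - (3/2)q_B)/5.
Solving the pair: q_B = 80.0845, q_M = 63.7746.
Total output Q = 80.0845 + 63.7746 = 143.8592.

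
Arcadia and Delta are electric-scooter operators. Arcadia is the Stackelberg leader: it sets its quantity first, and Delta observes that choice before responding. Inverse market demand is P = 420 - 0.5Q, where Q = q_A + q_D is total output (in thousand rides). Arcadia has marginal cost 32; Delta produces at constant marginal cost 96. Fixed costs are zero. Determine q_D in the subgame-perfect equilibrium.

98

Solve by backward induction. Given q_A, the follower Delta maximises π_D = (420 - (1/2)q_A - (1/2)q_D)q_D - 96q_D.
Follower FOC: 324 - (1/2)q_A - q_D = 0, so q_D(q_A) = (324 - (1/2)q_A).
Arcadia substitutes q_D(q_A) into its own profit: π_A = q_A(420 - (1/2)q_A - (324 - (1/2)q_A)/2) - 32q_A = (258 - (1/4)q_A)q_A - 32q_A.
Leader FOC: 226 - (1/2)q_A = 0, so q_A = 452.
Then q_D = (324 - (1/2)·452) = 98.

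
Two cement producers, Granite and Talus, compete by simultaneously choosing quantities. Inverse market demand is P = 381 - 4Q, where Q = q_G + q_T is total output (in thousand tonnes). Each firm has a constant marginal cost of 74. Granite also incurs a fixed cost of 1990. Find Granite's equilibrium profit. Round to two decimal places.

A representative firm's profit is π_i = q_i(381 - 4Q) - 74q_i.
First-order condition (treating rivals' output as given): 307 - 8q_i - 4q_j = 0.
By symmetry each firm produces the same amount; substituting q_j = q_i yields q_i = 307/12.
Price P = 381 - 4·(307/6) = 529/3.
Granite's profit: (529/3 - 74)·(307/12) - 1990 = 628.0278.

628.03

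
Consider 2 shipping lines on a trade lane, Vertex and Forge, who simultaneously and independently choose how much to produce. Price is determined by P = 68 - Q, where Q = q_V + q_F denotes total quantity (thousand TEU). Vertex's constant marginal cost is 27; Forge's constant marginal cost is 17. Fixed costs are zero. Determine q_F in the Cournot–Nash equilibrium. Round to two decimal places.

20.33

Vertex's profit: π_V = (68 - Q)q_V - (27q_V). Setting ∂π_V/∂q_V = 0: 41 - 2q_V - (q_F) = 0.
Forge's profit: π_F = (68 - Q)q_F - (17q_F). Setting ∂π_F/∂q_F = 0: 51 - 2q_F - (q_V) = 0.
Rearranging gives the reaction functions q_V = (41 - q_F)/2 and q_F = (51 - q_V)/2.
Solving the pair: q_V = 31/3, q_F = 61/3.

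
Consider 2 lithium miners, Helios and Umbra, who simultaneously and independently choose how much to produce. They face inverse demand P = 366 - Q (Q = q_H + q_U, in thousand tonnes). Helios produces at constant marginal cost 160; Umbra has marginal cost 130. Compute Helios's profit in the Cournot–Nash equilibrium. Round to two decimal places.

Helios's profit: π_H = (366 - Q)q_H - (160q_H). Setting ∂π_H/∂q_H = 0: 206 - 2q_H - (q_U) = 0.
Umbra's first-order condition: 236 - 2q_U - (q_H) = 0.
Best responses: q_H = (206 - q_U)/2, q_U = (236 - q_H)/2.
Solving the pair: q_H = 176/3, q_U = 266/3.
Price P = 366 - 442/3 = 656/3.
Helios's profit: (656/3 - 160)·(176/3) = 3441.7778.

3441.78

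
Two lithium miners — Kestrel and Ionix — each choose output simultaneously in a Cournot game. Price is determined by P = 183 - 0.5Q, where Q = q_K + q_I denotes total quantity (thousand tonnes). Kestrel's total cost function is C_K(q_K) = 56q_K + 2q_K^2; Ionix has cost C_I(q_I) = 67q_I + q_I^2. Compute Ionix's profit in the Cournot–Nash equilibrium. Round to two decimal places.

Kestrel's profit: π_K = (183 - 0.5Q)q_K - (56q_K + 2q_K²). Setting ∂π_K/∂q_K = 0: 127 - 5q_K - (1/2)(q_I) = 0.
Ionix's first-order condition: 116 - 3q_I - (1/2)(q_K) = 0.
So q_K = (127 - (1/2)q_I)/5 and q_I = (116 - (1/2)q_K)/3.
Substituting one into the other gives q_K = 1292/59 and q_I = 35.0169.
Price P = 183 - (1/2)·56.9153 = 154.5424.
Ionix's profit: 154.5424·35.0169 - 67·35.0169 - 35.0169² = 1839.2801.

1839.28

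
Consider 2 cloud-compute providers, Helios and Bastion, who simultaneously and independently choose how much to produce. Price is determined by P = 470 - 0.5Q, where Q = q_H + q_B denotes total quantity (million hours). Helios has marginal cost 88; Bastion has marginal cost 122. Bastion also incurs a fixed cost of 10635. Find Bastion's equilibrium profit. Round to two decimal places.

Helios's profit: π_H = (470 - 0.5Q)q_H - (88q_H). Setting ∂π_H/∂q_H = 0: 382 - q_H - (1/2)(q_B) = 0.
Bastion's first-order condition: 348 - q_B - (1/2)(q_H) = 0.
Best responses: q_H = (382 - (1/2)q_B), q_B = (348 - (1/2)q_H).
Solving the pair: q_H = 832/3, q_B = 628/3.
Price P = 470 - (1/2)·(1460/3) = 680/3.
Bastion's profit: (680/3 - 122)·(628/3) - 10635 = 11275.2222.

11275.22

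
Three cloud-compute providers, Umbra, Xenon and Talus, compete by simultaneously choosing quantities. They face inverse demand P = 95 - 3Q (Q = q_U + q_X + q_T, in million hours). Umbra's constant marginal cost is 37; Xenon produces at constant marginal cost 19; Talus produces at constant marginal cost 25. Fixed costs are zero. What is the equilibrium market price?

44

Umbra's profit: π_U = (95 - 3Q)q_U - (37q_U). Setting ∂π_U/∂q_U = 0: 58 - 6q_U - 3(q_X + q_T) = 0.
Xenon's first-order condition: 76 - 6q_X - 3(q_U + q_T) = 0.
Talus's first-order condition: 70 - 6q_T - 3(q_U + q_X) = 0.
Adding the 3 conditions: 204 − 6Q − 6Q = 0, i.e. Q = 17.
Back-substituting: q_U = (58 − 51)/3 = 7/3, q_X = (76 − 51)/3 = 25/3, q_T = (70 − 51)/3 = 19/3.
Total output Q = 17, so price P = 95 - 3·17 = 44.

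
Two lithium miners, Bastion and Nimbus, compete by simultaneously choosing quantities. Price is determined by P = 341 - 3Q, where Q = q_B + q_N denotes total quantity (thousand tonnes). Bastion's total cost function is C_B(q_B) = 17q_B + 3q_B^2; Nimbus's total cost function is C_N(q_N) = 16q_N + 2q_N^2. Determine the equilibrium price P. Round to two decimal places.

Bastion's profit: π_B = (341 - 3Q)q_B - (17q_B + 3q_B²). Setting ∂π_B/∂q_B = 0: 324 - 12q_B - 3(q_N) = 0.
Nimbus's first-order condition: 325 - 10q_N - 3(q_B) = 0.
So q_B = (324 - 3q_N)/12 and q_N = (325 - 3q_B)/10.
Substituting one into the other gives q_B = 755/37 and q_N = 976/37.
Total output Q = 1731/37, so price P = 341 - 3·(1731/37) = 200.6486.

200.65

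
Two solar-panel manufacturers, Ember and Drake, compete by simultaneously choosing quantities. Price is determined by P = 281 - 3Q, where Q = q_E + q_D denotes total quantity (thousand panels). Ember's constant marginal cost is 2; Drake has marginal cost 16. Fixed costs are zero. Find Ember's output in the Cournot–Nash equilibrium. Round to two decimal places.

32.56

Ember's profit: π_E = (281 - 3Q)q_E - (2q_E). Setting ∂π_E/∂q_E = 0: 279 - 6q_E - 3(q_D) = 0.
Drake's profit: π_D = (281 - 3Q)q_D - (16q_D). Setting ∂π_D/∂q_D = 0: 265 - 6q_D - 3(q_E) = 0.
Best responses: q_E = (279 - 3q_D)/6, q_D = (265 - 3q_E)/6.
Solving the pair: q_E = 293/9, q_D = 251/9.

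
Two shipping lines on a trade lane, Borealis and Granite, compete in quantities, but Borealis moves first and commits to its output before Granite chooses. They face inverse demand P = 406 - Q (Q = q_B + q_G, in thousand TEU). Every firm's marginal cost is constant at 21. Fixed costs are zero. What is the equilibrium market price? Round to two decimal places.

117.25

Solve by backward induction. Given q_B, the follower Granite maximises π_G = (406 - q_B - q_G)q_G - 21q_G.
∂π_G/∂q_G = 385 - q_B - 2q_G = 0 gives the reaction function q_G = (385 - q_B)/2.
The leader anticipates this reaction. Substituting into P = 406 - Q gives P = 427/2 - (1/2)q_B, so π_B = (427/2 - (1/2)q_B)q_B - 21q_B.
Maximising: ∂π_B/∂q_B = 385/2 - q_B = 0, giving q_B = 385/2.
Then q_G = (385 - 385/2)/2 = 385/4.
Total output Q = 1155/4, so price P = 406 - 1155/4 = 469/4.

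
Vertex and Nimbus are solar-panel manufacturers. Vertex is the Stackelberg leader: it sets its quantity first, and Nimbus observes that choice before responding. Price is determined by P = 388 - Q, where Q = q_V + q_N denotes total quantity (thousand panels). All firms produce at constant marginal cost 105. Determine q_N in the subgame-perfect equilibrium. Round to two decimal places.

Solve by backward induction. Given q_V, the follower Nimbus maximises π_N = (388 - q_V - q_N)q_N - 105q_N.
Follower FOC: 283 - q_V - 2q_N = 0, so q_N(q_V) = (283 - q_V)/2.
The leader anticipates this reaction. Substituting into P = 388 - Q gives P = 493/2 - (1/2)q_V, so π_V = (493/2 - (1/2)q_V)q_V - 105q_V.
Maximising: ∂π_V/∂q_V = 283/2 - q_V = 0, giving q_V = 283/2.
Then q_N = (283 - 283/2)/2 = 283/4.

70.75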